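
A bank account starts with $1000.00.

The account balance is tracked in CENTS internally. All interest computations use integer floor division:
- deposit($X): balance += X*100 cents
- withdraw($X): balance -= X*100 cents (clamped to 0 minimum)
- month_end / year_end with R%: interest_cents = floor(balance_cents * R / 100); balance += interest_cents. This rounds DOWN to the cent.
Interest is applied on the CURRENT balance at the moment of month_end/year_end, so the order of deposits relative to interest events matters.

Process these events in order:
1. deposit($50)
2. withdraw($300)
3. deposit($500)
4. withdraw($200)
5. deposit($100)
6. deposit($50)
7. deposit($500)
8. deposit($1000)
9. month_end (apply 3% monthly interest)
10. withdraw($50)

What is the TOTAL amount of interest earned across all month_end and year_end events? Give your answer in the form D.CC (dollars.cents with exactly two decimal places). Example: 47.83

After 1 (deposit($50)): balance=$1050.00 total_interest=$0.00
After 2 (withdraw($300)): balance=$750.00 total_interest=$0.00
After 3 (deposit($500)): balance=$1250.00 total_interest=$0.00
After 4 (withdraw($200)): balance=$1050.00 total_interest=$0.00
After 5 (deposit($100)): balance=$1150.00 total_interest=$0.00
After 6 (deposit($50)): balance=$1200.00 total_interest=$0.00
After 7 (deposit($500)): balance=$1700.00 total_interest=$0.00
After 8 (deposit($1000)): balance=$2700.00 total_interest=$0.00
After 9 (month_end (apply 3% monthly interest)): balance=$2781.00 total_interest=$81.00
After 10 (withdraw($50)): balance=$2731.00 total_interest=$81.00

Answer: 81.00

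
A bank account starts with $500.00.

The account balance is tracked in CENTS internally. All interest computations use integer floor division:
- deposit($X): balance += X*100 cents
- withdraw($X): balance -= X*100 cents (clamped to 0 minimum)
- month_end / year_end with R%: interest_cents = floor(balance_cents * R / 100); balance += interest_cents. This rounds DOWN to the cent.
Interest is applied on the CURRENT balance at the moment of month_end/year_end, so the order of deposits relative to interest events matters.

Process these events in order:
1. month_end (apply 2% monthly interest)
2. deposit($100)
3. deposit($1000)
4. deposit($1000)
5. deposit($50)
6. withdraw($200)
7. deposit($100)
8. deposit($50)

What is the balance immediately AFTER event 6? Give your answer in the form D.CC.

Answer: 2460.00

Derivation:
After 1 (month_end (apply 2% monthly interest)): balance=$510.00 total_interest=$10.00
After 2 (deposit($100)): balance=$610.00 total_interest=$10.00
After 3 (deposit($1000)): balance=$1610.00 total_interest=$10.00
After 4 (deposit($1000)): balance=$2610.00 total_interest=$10.00
After 5 (deposit($50)): balance=$2660.00 total_interest=$10.00
After 6 (withdraw($200)): balance=$2460.00 total_interest=$10.00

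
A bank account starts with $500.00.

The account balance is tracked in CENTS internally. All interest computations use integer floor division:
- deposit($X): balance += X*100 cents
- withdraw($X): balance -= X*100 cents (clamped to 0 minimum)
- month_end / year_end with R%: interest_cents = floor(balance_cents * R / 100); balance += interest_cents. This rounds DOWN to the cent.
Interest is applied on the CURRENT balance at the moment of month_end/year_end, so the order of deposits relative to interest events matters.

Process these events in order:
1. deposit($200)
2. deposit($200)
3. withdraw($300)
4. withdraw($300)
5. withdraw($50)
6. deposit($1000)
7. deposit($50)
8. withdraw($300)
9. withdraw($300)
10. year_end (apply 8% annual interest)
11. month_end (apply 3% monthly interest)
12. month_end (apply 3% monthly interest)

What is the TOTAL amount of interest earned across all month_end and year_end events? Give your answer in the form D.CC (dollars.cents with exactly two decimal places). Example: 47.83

Answer: 102.04

Derivation:
After 1 (deposit($200)): balance=$700.00 total_interest=$0.00
After 2 (deposit($200)): balance=$900.00 total_interest=$0.00
After 3 (withdraw($300)): balance=$600.00 total_interest=$0.00
After 4 (withdraw($300)): balance=$300.00 total_interest=$0.00
After 5 (withdraw($50)): balance=$250.00 total_interest=$0.00
After 6 (deposit($1000)): balance=$1250.00 total_interest=$0.00
After 7 (deposit($50)): balance=$1300.00 total_interest=$0.00
After 8 (withdraw($300)): balance=$1000.00 total_interest=$0.00
After 9 (withdraw($300)): balance=$700.00 total_interest=$0.00
After 10 (year_end (apply 8% annual interest)): balance=$756.00 total_interest=$56.00
After 11 (month_end (apply 3% monthly interest)): balance=$778.68 total_interest=$78.68
After 12 (month_end (apply 3% monthly interest)): balance=$802.04 total_interest=$102.04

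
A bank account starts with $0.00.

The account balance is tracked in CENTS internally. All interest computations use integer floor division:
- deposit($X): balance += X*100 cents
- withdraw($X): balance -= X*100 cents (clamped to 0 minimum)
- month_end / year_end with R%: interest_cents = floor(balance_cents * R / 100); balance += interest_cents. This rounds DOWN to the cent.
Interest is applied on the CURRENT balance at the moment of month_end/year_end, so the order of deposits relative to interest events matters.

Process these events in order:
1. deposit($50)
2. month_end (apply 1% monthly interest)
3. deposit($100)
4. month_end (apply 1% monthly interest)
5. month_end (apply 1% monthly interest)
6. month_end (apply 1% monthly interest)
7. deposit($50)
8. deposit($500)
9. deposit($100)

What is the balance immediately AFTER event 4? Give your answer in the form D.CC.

Answer: 152.00

Derivation:
After 1 (deposit($50)): balance=$50.00 total_interest=$0.00
After 2 (month_end (apply 1% monthly interest)): balance=$50.50 total_interest=$0.50
After 3 (deposit($100)): balance=$150.50 total_interest=$0.50
After 4 (month_end (apply 1% monthly interest)): balance=$152.00 total_interest=$2.00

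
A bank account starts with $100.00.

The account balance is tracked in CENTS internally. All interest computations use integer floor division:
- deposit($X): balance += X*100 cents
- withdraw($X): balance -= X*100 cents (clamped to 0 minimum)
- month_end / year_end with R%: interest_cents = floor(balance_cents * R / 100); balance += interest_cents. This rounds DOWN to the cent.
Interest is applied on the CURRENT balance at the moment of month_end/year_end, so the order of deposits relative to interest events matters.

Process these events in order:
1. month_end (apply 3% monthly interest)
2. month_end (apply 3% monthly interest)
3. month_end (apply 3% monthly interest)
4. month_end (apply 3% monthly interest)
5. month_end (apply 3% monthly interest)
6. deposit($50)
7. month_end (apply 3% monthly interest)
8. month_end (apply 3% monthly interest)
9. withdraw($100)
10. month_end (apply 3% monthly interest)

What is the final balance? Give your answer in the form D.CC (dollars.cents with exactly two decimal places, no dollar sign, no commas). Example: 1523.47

Answer: 78.28

Derivation:
After 1 (month_end (apply 3% monthly interest)): balance=$103.00 total_interest=$3.00
After 2 (month_end (apply 3% monthly interest)): balance=$106.09 total_interest=$6.09
After 3 (month_end (apply 3% monthly interest)): balance=$109.27 total_interest=$9.27
After 4 (month_end (apply 3% monthly interest)): balance=$112.54 total_interest=$12.54
After 5 (month_end (apply 3% monthly interest)): balance=$115.91 total_interest=$15.91
After 6 (deposit($50)): balance=$165.91 total_interest=$15.91
After 7 (month_end (apply 3% monthly interest)): balance=$170.88 total_interest=$20.88
After 8 (month_end (apply 3% monthly interest)): balance=$176.00 total_interest=$26.00
After 9 (withdraw($100)): balance=$76.00 total_interest=$26.00
After 10 (month_end (apply 3% monthly interest)): balance=$78.28 total_interest=$28.28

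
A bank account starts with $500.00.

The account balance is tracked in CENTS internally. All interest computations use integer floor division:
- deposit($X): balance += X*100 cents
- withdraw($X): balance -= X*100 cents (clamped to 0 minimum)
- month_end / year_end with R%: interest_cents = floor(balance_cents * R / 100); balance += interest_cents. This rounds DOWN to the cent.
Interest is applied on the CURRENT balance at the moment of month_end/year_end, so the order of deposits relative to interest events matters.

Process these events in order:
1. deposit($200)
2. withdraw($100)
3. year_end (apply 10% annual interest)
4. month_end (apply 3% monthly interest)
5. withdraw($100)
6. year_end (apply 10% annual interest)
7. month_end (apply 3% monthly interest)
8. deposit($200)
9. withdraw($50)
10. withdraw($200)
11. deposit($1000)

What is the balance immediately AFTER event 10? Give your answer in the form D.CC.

After 1 (deposit($200)): balance=$700.00 total_interest=$0.00
After 2 (withdraw($100)): balance=$600.00 total_interest=$0.00
After 3 (year_end (apply 10% annual interest)): balance=$660.00 total_interest=$60.00
After 4 (month_end (apply 3% monthly interest)): balance=$679.80 total_interest=$79.80
After 5 (withdraw($100)): balance=$579.80 total_interest=$79.80
After 6 (year_end (apply 10% annual interest)): balance=$637.78 total_interest=$137.78
After 7 (month_end (apply 3% monthly interest)): balance=$656.91 total_interest=$156.91
After 8 (deposit($200)): balance=$856.91 total_interest=$156.91
After 9 (withdraw($50)): balance=$806.91 total_interest=$156.91
After 10 (withdraw($200)): balance=$606.91 total_interest=$156.91

Answer: 606.91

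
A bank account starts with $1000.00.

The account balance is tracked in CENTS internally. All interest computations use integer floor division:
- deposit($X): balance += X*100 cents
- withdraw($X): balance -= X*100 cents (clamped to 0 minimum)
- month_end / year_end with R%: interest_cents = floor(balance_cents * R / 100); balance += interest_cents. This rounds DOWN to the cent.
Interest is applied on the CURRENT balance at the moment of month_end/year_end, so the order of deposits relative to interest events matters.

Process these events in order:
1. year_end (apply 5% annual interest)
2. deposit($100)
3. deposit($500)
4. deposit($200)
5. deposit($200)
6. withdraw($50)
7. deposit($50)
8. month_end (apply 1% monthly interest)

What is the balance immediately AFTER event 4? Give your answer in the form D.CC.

After 1 (year_end (apply 5% annual interest)): balance=$1050.00 total_interest=$50.00
After 2 (deposit($100)): balance=$1150.00 total_interest=$50.00
After 3 (deposit($500)): balance=$1650.00 total_interest=$50.00
After 4 (deposit($200)): balance=$1850.00 total_interest=$50.00

Answer: 1850.00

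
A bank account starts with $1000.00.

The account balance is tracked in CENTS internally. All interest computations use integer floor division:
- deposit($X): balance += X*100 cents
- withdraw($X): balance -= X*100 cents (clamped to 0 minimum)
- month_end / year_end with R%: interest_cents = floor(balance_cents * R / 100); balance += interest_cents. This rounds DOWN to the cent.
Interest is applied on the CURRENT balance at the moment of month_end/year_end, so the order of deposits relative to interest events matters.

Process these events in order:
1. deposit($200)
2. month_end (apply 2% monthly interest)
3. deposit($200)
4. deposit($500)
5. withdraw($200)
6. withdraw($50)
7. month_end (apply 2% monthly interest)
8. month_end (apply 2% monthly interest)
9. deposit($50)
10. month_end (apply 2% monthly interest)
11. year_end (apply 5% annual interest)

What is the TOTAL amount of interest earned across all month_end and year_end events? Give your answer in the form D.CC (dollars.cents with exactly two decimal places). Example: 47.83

Answer: 218.82

Derivation:
After 1 (deposit($200)): balance=$1200.00 total_interest=$0.00
After 2 (month_end (apply 2% monthly interest)): balance=$1224.00 total_interest=$24.00
After 3 (deposit($200)): balance=$1424.00 total_interest=$24.00
After 4 (deposit($500)): balance=$1924.00 total_interest=$24.00
After 5 (withdraw($200)): balance=$1724.00 total_interest=$24.00
After 6 (withdraw($50)): balance=$1674.00 total_interest=$24.00
After 7 (month_end (apply 2% monthly interest)): balance=$1707.48 total_interest=$57.48
After 8 (month_end (apply 2% monthly interest)): balance=$1741.62 total_interest=$91.62
After 9 (deposit($50)): balance=$1791.62 total_interest=$91.62
After 10 (month_end (apply 2% monthly interest)): balance=$1827.45 total_interest=$127.45
After 11 (year_end (apply 5% annual interest)): balance=$1918.82 total_interest=$218.82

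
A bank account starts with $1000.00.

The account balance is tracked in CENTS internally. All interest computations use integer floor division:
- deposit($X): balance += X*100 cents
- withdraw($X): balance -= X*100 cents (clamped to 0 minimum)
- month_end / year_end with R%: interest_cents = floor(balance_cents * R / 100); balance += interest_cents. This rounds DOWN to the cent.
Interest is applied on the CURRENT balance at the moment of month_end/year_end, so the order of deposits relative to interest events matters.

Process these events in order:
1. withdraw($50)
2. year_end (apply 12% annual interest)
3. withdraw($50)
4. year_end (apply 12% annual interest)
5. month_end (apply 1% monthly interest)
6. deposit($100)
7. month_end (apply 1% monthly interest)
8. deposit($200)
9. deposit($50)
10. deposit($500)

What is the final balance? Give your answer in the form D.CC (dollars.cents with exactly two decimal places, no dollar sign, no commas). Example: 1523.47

Answer: 2009.50

Derivation:
After 1 (withdraw($50)): balance=$950.00 total_interest=$0.00
After 2 (year_end (apply 12% annual interest)): balance=$1064.00 total_interest=$114.00
After 3 (withdraw($50)): balance=$1014.00 total_interest=$114.00
After 4 (year_end (apply 12% annual interest)): balance=$1135.68 total_interest=$235.68
After 5 (month_end (apply 1% monthly interest)): balance=$1147.03 total_interest=$247.03
After 6 (deposit($100)): balance=$1247.03 total_interest=$247.03
After 7 (month_end (apply 1% monthly interest)): balance=$1259.50 total_interest=$259.50
After 8 (deposit($200)): balance=$1459.50 total_interest=$259.50
After 9 (deposit($50)): balance=$1509.50 total_interest=$259.50
After 10 (deposit($500)): balance=$2009.50 total_interest=$259.50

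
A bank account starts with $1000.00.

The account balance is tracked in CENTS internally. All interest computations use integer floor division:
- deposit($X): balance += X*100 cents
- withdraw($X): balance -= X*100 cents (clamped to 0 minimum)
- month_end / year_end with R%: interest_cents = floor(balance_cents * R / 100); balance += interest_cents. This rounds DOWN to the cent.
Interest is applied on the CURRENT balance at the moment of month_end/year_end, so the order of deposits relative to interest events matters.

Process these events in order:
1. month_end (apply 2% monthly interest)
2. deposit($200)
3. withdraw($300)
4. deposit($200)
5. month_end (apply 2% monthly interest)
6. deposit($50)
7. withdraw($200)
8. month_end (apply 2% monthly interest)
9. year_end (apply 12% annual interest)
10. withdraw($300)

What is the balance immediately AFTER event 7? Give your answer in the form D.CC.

Answer: 992.40

Derivation:
After 1 (month_end (apply 2% monthly interest)): balance=$1020.00 total_interest=$20.00
After 2 (deposit($200)): balance=$1220.00 total_interest=$20.00
After 3 (withdraw($300)): balance=$920.00 total_interest=$20.00
After 4 (deposit($200)): balance=$1120.00 total_interest=$20.00
After 5 (month_end (apply 2% monthly interest)): balance=$1142.40 total_interest=$42.40
After 6 (deposit($50)): balance=$1192.40 total_interest=$42.40
After 7 (withdraw($200)): balance=$992.40 total_interest=$42.40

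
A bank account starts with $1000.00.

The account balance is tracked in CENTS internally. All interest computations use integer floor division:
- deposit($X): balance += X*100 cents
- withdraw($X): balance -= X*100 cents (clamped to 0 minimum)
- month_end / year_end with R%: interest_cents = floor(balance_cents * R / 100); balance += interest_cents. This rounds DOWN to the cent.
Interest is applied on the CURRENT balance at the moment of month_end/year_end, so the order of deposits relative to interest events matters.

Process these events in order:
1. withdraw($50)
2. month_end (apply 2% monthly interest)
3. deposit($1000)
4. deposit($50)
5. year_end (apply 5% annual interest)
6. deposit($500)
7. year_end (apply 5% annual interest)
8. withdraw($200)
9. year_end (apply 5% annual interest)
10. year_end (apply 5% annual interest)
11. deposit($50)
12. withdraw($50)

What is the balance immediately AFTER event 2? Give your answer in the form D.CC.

Answer: 969.00

Derivation:
After 1 (withdraw($50)): balance=$950.00 total_interest=$0.00
After 2 (month_end (apply 2% monthly interest)): balance=$969.00 total_interest=$19.00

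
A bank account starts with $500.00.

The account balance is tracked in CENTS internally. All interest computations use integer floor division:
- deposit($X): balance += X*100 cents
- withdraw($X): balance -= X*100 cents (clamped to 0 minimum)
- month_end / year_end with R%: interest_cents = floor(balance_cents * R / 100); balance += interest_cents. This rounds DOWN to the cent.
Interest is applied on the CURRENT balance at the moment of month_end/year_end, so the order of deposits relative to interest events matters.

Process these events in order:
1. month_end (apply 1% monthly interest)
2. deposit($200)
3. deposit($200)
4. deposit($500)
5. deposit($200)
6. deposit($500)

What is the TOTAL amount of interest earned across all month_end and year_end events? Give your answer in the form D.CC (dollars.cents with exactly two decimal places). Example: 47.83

Answer: 5.00

Derivation:
After 1 (month_end (apply 1% monthly interest)): balance=$505.00 total_interest=$5.00
After 2 (deposit($200)): balance=$705.00 total_interest=$5.00
After 3 (deposit($200)): balance=$905.00 total_interest=$5.00
After 4 (deposit($500)): balance=$1405.00 total_interest=$5.00
After 5 (deposit($200)): balance=$1605.00 total_interest=$5.00
After 6 (deposit($500)): balance=$2105.00 total_interest=$5.00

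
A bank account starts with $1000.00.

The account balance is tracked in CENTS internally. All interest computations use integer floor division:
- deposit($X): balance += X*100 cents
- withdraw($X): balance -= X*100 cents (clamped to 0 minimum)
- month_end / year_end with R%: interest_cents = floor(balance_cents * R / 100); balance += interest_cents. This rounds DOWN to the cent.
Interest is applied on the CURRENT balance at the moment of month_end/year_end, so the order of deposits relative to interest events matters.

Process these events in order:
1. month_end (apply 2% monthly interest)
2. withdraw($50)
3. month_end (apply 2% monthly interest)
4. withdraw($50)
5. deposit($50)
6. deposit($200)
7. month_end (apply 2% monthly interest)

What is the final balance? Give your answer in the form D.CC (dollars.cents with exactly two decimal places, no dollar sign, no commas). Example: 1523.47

After 1 (month_end (apply 2% monthly interest)): balance=$1020.00 total_interest=$20.00
After 2 (withdraw($50)): balance=$970.00 total_interest=$20.00
After 3 (month_end (apply 2% monthly interest)): balance=$989.40 total_interest=$39.40
After 4 (withdraw($50)): balance=$939.40 total_interest=$39.40
After 5 (deposit($50)): balance=$989.40 total_interest=$39.40
After 6 (deposit($200)): balance=$1189.40 total_interest=$39.40
After 7 (month_end (apply 2% monthly interest)): balance=$1213.18 total_interest=$63.18

Answer: 1213.18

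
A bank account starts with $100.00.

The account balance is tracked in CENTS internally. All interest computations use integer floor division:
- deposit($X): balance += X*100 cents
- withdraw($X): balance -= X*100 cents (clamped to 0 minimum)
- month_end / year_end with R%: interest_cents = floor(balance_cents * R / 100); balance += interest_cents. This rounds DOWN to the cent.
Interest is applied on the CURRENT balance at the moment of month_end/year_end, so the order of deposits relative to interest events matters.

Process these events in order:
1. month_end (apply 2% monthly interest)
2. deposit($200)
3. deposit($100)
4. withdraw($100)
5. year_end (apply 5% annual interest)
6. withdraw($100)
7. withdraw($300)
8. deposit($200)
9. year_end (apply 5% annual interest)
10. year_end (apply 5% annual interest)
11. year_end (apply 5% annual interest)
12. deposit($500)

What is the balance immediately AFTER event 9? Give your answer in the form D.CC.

After 1 (month_end (apply 2% monthly interest)): balance=$102.00 total_interest=$2.00
After 2 (deposit($200)): balance=$302.00 total_interest=$2.00
After 3 (deposit($100)): balance=$402.00 total_interest=$2.00
After 4 (withdraw($100)): balance=$302.00 total_interest=$2.00
After 5 (year_end (apply 5% annual interest)): balance=$317.10 total_interest=$17.10
After 6 (withdraw($100)): balance=$217.10 total_interest=$17.10
After 7 (withdraw($300)): balance=$0.00 total_interest=$17.10
After 8 (deposit($200)): balance=$200.00 total_interest=$17.10
After 9 (year_end (apply 5% annual interest)): balance=$210.00 total_interest=$27.10

Answer: 210.00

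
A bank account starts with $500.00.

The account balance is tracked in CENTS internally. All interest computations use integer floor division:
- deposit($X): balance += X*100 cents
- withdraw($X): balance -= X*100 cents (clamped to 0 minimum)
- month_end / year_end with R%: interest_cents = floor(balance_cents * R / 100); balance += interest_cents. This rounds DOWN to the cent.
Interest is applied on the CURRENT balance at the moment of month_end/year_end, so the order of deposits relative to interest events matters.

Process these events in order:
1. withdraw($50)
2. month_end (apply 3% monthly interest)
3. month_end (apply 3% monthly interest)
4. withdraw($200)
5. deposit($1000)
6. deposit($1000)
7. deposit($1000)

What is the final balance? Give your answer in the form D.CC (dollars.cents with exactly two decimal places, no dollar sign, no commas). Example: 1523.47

Answer: 3277.40

Derivation:
After 1 (withdraw($50)): balance=$450.00 total_interest=$0.00
After 2 (month_end (apply 3% monthly interest)): balance=$463.50 total_interest=$13.50
After 3 (month_end (apply 3% monthly interest)): balance=$477.40 total_interest=$27.40
After 4 (withdraw($200)): balance=$277.40 total_interest=$27.40
After 5 (deposit($1000)): balance=$1277.40 total_interest=$27.40
After 6 (deposit($1000)): balance=$2277.40 total_interest=$27.40
After 7 (deposit($1000)): balance=$3277.40 total_interest=$27.40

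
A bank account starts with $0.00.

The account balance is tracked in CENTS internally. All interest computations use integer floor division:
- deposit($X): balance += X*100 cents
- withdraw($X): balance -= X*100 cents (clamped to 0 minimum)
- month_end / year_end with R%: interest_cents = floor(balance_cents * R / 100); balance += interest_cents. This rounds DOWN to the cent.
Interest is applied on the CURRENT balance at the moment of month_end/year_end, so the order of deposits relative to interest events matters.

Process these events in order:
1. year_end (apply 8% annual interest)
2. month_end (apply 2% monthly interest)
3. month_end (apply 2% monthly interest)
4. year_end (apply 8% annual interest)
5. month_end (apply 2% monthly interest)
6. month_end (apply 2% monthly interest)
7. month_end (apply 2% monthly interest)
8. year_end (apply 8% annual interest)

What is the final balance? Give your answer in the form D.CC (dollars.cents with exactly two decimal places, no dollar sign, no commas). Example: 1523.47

Answer: 0.00

Derivation:
After 1 (year_end (apply 8% annual interest)): balance=$0.00 total_interest=$0.00
After 2 (month_end (apply 2% monthly interest)): balance=$0.00 total_interest=$0.00
After 3 (month_end (apply 2% monthly interest)): balance=$0.00 total_interest=$0.00
After 4 (year_end (apply 8% annual interest)): balance=$0.00 total_interest=$0.00
After 5 (month_end (apply 2% monthly interest)): balance=$0.00 total_interest=$0.00
After 6 (month_end (apply 2% monthly interest)): balance=$0.00 total_interest=$0.00
After 7 (month_end (apply 2% monthly interest)): balance=$0.00 total_interest=$0.00
After 8 (year_end (apply 8% annual interest)): balance=$0.00 total_interest=$0.00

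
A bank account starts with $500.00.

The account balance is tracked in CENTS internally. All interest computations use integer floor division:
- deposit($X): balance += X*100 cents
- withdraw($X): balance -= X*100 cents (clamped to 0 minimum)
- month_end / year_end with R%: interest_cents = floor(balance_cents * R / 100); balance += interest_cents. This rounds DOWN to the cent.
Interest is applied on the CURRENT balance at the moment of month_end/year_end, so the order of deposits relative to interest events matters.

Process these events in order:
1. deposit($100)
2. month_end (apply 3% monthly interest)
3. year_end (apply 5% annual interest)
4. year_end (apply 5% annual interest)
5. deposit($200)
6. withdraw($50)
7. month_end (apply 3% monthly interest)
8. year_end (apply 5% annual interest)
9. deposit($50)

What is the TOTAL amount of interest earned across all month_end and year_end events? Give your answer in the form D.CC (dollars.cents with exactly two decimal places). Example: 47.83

Answer: 149.09

Derivation:
After 1 (deposit($100)): balance=$600.00 total_interest=$0.00
After 2 (month_end (apply 3% monthly interest)): balance=$618.00 total_interest=$18.00
After 3 (year_end (apply 5% annual interest)): balance=$648.90 total_interest=$48.90
After 4 (year_end (apply 5% annual interest)): balance=$681.34 total_interest=$81.34
After 5 (deposit($200)): balance=$881.34 total_interest=$81.34
After 6 (withdraw($50)): balance=$831.34 total_interest=$81.34
After 7 (month_end (apply 3% monthly interest)): balance=$856.28 total_interest=$106.28
After 8 (year_end (apply 5% annual interest)): balance=$899.09 total_interest=$149.09
After 9 (deposit($50)): balance=$949.09 total_interest=$149.09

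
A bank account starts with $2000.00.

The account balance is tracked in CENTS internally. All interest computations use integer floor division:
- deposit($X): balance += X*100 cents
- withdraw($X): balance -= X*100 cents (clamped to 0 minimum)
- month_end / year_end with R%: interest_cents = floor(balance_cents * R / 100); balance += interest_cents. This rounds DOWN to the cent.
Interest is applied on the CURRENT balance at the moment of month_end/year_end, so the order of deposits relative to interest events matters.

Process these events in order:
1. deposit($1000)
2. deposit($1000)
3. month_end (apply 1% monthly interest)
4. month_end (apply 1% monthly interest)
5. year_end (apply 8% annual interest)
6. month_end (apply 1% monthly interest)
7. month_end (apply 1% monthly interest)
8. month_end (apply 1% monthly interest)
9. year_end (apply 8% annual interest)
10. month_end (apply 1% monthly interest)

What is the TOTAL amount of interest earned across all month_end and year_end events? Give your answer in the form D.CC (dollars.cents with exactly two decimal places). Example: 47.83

Answer: 952.59

Derivation:
After 1 (deposit($1000)): balance=$3000.00 total_interest=$0.00
After 2 (deposit($1000)): balance=$4000.00 total_interest=$0.00
After 3 (month_end (apply 1% monthly interest)): balance=$4040.00 total_interest=$40.00
After 4 (month_end (apply 1% monthly interest)): balance=$4080.40 total_interest=$80.40
After 5 (year_end (apply 8% annual interest)): balance=$4406.83 total_interest=$406.83
After 6 (month_end (apply 1% monthly interest)): balance=$4450.89 total_interest=$450.89
After 7 (month_end (apply 1% monthly interest)): balance=$4495.39 total_interest=$495.39
After 8 (month_end (apply 1% monthly interest)): balance=$4540.34 total_interest=$540.34
After 9 (year_end (apply 8% annual interest)): balance=$4903.56 total_interest=$903.56
After 10 (month_end (apply 1% monthly interest)): balance=$4952.59 total_interest=$952.59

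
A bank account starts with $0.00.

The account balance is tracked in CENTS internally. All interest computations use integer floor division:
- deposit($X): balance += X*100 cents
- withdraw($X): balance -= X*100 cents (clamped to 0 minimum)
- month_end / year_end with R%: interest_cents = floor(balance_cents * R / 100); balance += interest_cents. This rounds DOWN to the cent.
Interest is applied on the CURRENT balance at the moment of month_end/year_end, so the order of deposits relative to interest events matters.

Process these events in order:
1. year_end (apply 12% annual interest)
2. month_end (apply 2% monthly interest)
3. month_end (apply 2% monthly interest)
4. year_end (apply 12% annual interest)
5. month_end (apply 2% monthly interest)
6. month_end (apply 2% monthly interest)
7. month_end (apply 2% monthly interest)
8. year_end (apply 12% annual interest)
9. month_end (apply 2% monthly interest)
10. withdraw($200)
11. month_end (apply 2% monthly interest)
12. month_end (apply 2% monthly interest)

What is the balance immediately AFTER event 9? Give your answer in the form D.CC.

Answer: 0.00

Derivation:
After 1 (year_end (apply 12% annual interest)): balance=$0.00 total_interest=$0.00
After 2 (month_end (apply 2% monthly interest)): balance=$0.00 total_interest=$0.00
After 3 (month_end (apply 2% monthly interest)): balance=$0.00 total_interest=$0.00
After 4 (year_end (apply 12% annual interest)): balance=$0.00 total_interest=$0.00
After 5 (month_end (apply 2% monthly interest)): balance=$0.00 total_interest=$0.00
After 6 (month_end (apply 2% monthly interest)): balance=$0.00 total_interest=$0.00
After 7 (month_end (apply 2% monthly interest)): balance=$0.00 total_interest=$0.00
After 8 (year_end (apply 12% annual interest)): balance=$0.00 total_interest=$0.00
After 9 (month_end (apply 2% monthly interest)): balance=$0.00 total_interest=$0.00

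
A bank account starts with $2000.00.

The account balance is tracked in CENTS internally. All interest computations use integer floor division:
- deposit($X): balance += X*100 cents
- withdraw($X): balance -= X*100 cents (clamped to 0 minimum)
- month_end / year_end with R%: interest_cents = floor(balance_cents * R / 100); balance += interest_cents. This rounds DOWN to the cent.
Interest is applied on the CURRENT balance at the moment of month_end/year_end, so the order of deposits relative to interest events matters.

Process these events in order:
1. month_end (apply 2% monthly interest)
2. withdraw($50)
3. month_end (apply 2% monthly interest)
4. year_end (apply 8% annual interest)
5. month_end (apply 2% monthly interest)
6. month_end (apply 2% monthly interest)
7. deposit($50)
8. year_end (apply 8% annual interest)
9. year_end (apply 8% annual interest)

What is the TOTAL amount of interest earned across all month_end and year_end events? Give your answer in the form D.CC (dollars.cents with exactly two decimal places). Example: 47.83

Answer: 718.56

Derivation:
After 1 (month_end (apply 2% monthly interest)): balance=$2040.00 total_interest=$40.00
After 2 (withdraw($50)): balance=$1990.00 total_interest=$40.00
After 3 (month_end (apply 2% monthly interest)): balance=$2029.80 total_interest=$79.80
After 4 (year_end (apply 8% annual interest)): balance=$2192.18 total_interest=$242.18
After 5 (month_end (apply 2% monthly interest)): balance=$2236.02 total_interest=$286.02
After 6 (month_end (apply 2% monthly interest)): balance=$2280.74 total_interest=$330.74
After 7 (deposit($50)): balance=$2330.74 total_interest=$330.74
After 8 (year_end (apply 8% annual interest)): balance=$2517.19 total_interest=$517.19
After 9 (year_end (apply 8% annual interest)): balance=$2718.56 total_interest=$718.56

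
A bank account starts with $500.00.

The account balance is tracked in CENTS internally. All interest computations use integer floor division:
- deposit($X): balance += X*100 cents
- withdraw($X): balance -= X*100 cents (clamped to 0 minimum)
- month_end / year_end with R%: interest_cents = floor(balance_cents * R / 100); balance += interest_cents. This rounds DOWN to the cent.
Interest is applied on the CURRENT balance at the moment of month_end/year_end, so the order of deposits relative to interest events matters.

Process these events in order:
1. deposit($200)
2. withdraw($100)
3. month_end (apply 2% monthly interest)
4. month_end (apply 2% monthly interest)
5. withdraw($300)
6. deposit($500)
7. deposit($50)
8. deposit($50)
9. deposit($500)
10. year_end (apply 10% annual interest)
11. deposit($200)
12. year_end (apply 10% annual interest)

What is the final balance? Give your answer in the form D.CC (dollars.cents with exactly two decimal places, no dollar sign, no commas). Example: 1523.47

Answer: 1943.32

Derivation:
After 1 (deposit($200)): balance=$700.00 total_interest=$0.00
After 2 (withdraw($100)): balance=$600.00 total_interest=$0.00
After 3 (month_end (apply 2% monthly interest)): balance=$612.00 total_interest=$12.00
After 4 (month_end (apply 2% monthly interest)): balance=$624.24 total_interest=$24.24
After 5 (withdraw($300)): balance=$324.24 total_interest=$24.24
After 6 (deposit($500)): balance=$824.24 total_interest=$24.24
After 7 (deposit($50)): balance=$874.24 total_interest=$24.24
After 8 (deposit($50)): balance=$924.24 total_interest=$24.24
After 9 (deposit($500)): balance=$1424.24 total_interest=$24.24
After 10 (year_end (apply 10% annual interest)): balance=$1566.66 total_interest=$166.66
After 11 (deposit($200)): balance=$1766.66 total_interest=$166.66
After 12 (year_end (apply 10% annual interest)): balance=$1943.32 total_interest=$343.32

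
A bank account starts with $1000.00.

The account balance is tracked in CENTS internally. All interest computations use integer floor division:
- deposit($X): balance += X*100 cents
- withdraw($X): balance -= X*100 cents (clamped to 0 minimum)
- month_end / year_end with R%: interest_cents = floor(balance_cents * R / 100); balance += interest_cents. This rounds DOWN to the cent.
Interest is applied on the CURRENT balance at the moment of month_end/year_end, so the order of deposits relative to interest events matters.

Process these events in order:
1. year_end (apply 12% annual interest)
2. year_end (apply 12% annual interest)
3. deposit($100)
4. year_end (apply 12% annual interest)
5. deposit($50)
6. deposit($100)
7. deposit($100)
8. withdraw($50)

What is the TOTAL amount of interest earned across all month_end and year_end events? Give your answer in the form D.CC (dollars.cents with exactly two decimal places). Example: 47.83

Answer: 416.92

Derivation:
After 1 (year_end (apply 12% annual interest)): balance=$1120.00 total_interest=$120.00
After 2 (year_end (apply 12% annual interest)): balance=$1254.40 total_interest=$254.40
After 3 (deposit($100)): balance=$1354.40 total_interest=$254.40
After 4 (year_end (apply 12% annual interest)): balance=$1516.92 total_interest=$416.92
After 5 (deposit($50)): balance=$1566.92 total_interest=$416.92
After 6 (deposit($100)): balance=$1666.92 total_interest=$416.92
After 7 (deposit($100)): balance=$1766.92 total_interest=$416.92
After 8 (withdraw($50)): balance=$1716.92 total_interest=$416.92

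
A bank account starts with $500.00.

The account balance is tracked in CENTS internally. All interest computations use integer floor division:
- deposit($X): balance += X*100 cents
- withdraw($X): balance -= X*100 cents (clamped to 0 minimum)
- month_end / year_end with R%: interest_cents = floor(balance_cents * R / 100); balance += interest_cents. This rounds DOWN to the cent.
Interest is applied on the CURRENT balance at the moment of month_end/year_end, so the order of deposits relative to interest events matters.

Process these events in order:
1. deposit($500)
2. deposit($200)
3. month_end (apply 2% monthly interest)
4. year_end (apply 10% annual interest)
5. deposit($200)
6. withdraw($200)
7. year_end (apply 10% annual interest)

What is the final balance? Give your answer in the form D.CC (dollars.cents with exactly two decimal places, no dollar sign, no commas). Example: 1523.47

After 1 (deposit($500)): balance=$1000.00 total_interest=$0.00
After 2 (deposit($200)): balance=$1200.00 total_interest=$0.00
After 3 (month_end (apply 2% monthly interest)): balance=$1224.00 total_interest=$24.00
After 4 (year_end (apply 10% annual interest)): balance=$1346.40 total_interest=$146.40
After 5 (deposit($200)): balance=$1546.40 total_interest=$146.40
After 6 (withdraw($200)): balance=$1346.40 total_interest=$146.40
After 7 (year_end (apply 10% annual interest)): balance=$1481.04 total_interest=$281.04

Answer: 1481.04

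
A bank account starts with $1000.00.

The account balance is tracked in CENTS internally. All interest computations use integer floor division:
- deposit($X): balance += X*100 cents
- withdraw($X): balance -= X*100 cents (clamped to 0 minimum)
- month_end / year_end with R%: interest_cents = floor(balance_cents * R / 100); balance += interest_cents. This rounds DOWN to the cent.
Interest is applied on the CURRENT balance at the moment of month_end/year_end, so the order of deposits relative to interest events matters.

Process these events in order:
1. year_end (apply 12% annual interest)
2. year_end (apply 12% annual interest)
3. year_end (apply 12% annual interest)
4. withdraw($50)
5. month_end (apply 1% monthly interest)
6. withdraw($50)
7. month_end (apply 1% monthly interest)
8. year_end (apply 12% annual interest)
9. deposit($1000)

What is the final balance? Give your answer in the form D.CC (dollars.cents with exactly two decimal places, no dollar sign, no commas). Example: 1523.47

Answer: 2491.43

Derivation:
After 1 (year_end (apply 12% annual interest)): balance=$1120.00 total_interest=$120.00
After 2 (year_end (apply 12% annual interest)): balance=$1254.40 total_interest=$254.40
After 3 (year_end (apply 12% annual interest)): balance=$1404.92 total_interest=$404.92
After 4 (withdraw($50)): balance=$1354.92 total_interest=$404.92
After 5 (month_end (apply 1% monthly interest)): balance=$1368.46 total_interest=$418.46
After 6 (withdraw($50)): balance=$1318.46 total_interest=$418.46
After 7 (month_end (apply 1% monthly interest)): balance=$1331.64 total_interest=$431.64
After 8 (year_end (apply 12% annual interest)): balance=$1491.43 total_interest=$591.43
After 9 (deposit($1000)): balance=$2491.43 total_interest=$591.43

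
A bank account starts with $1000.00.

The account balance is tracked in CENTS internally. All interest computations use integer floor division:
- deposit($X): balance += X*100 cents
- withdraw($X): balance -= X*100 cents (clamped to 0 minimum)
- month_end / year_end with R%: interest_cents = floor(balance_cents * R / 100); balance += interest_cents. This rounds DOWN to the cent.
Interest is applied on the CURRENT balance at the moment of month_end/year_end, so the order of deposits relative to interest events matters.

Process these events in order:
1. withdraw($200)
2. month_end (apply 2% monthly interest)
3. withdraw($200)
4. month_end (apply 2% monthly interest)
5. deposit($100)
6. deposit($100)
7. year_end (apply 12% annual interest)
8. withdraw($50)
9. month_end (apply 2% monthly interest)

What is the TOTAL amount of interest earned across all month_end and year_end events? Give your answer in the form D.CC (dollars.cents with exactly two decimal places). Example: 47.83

Answer: 145.26

Derivation:
After 1 (withdraw($200)): balance=$800.00 total_interest=$0.00
After 2 (month_end (apply 2% monthly interest)): balance=$816.00 total_interest=$16.00
After 3 (withdraw($200)): balance=$616.00 total_interest=$16.00
After 4 (month_end (apply 2% monthly interest)): balance=$628.32 total_interest=$28.32
After 5 (deposit($100)): balance=$728.32 total_interest=$28.32
After 6 (deposit($100)): balance=$828.32 total_interest=$28.32
After 7 (year_end (apply 12% annual interest)): balance=$927.71 total_interest=$127.71
After 8 (withdraw($50)): balance=$877.71 total_interest=$127.71
After 9 (month_end (apply 2% monthly interest)): balance=$895.26 total_interest=$145.26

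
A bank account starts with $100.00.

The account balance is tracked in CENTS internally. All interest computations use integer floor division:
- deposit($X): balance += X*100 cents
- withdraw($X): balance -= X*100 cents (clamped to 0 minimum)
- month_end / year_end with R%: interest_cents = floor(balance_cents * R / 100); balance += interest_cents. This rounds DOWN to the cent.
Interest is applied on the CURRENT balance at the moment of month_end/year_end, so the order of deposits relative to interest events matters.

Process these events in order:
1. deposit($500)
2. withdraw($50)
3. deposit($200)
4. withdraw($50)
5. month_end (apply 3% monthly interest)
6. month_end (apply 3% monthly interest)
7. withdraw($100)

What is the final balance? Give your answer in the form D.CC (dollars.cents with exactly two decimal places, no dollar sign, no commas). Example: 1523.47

Answer: 642.63

Derivation:
After 1 (deposit($500)): balance=$600.00 total_interest=$0.00
After 2 (withdraw($50)): balance=$550.00 total_interest=$0.00
After 3 (deposit($200)): balance=$750.00 total_interest=$0.00
After 4 (withdraw($50)): balance=$700.00 total_interest=$0.00
After 5 (month_end (apply 3% monthly interest)): balance=$721.00 total_interest=$21.00
After 6 (month_end (apply 3% monthly interest)): balance=$742.63 total_interest=$42.63
After 7 (withdraw($100)): balance=$642.63 total_interest=$42.63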